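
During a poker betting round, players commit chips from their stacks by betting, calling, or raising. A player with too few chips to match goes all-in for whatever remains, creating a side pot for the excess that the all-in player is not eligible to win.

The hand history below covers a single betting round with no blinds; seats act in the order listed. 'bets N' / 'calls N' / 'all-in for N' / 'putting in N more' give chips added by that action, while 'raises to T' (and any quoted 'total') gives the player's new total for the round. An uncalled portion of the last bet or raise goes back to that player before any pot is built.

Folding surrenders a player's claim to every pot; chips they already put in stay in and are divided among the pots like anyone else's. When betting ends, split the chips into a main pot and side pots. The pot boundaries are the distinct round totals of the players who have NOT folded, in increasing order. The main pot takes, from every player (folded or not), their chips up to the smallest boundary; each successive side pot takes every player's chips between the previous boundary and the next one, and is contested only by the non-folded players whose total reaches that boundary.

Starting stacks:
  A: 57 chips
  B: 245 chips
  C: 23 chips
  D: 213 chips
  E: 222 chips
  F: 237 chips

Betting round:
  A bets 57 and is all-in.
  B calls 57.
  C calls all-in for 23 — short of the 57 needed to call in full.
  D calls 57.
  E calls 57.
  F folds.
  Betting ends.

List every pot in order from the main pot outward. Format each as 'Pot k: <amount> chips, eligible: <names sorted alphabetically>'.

Pot 1: 115 chips, eligible: A, B, C, D, E
Pot 2: 136 chips, eligible: A, B, D, E

Derivation:
Contributions: A=57, B=57, C=23, D=57, E=57
Folded: F
Pot levels (distinct totals of non-folded players): 23, 57
Layer 1-23: 23 each from A, B, C, D, E = 23*5 = 115 chips; eligible A, B, C, D, E
Layer 24-57: 34 each from A, B, D, E = 34*4 = 136 chips; eligible A, B, D, E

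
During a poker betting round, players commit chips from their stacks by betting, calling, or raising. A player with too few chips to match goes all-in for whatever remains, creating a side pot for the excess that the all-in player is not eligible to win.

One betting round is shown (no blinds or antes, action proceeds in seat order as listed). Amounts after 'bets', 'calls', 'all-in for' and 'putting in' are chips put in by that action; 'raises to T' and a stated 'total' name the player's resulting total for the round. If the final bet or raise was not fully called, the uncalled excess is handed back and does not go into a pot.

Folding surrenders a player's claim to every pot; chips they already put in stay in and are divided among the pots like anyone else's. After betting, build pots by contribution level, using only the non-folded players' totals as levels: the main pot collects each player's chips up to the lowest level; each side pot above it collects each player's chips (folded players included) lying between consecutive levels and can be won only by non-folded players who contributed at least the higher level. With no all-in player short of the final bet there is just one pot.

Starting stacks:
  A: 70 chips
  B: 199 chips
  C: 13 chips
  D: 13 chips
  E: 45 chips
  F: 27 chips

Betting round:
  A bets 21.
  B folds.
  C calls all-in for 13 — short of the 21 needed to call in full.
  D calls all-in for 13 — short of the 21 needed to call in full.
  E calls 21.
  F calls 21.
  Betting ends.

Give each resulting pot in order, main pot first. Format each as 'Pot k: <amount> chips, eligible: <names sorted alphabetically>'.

Contributions: A=21, C=13, D=13, E=21, F=21
Folded: B
Pot levels (distinct totals of non-folded players): 13, 21
Layer 1-13: 13 each from A, C, D, E, F = 13*5 = 65 chips; eligible A, C, D, E, F
Layer 14-21: 8 each from A, E, F = 8*3 = 24 chips; eligible A, E, F

Pot 1: 65 chips, eligible: A, C, D, E, F
Pot 2: 24 chips, eligible: A, E, F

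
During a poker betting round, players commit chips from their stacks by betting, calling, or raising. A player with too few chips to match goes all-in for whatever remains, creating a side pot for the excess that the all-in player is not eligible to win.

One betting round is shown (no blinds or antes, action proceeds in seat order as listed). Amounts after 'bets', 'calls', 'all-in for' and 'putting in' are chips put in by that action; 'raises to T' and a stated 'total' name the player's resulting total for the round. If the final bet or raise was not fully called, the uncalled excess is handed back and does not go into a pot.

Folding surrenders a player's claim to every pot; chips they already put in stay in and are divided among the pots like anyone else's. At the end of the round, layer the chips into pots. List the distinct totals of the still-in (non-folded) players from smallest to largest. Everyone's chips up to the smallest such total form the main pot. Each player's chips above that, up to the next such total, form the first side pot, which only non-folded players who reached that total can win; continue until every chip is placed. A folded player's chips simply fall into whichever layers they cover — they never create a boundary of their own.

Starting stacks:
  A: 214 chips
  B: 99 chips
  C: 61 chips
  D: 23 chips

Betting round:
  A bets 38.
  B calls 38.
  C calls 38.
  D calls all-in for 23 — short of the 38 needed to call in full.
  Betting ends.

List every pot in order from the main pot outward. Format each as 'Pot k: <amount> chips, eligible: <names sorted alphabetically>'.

Contributions: A=38, B=38, C=38, D=23
Pot levels (distinct totals of non-folded players): 23, 38
Layer 1-23: 23 each from A, B, C, D = 23*4 = 92 chips; eligible A, B, C, D
Layer 24-38: 15 each from A, B, C = 15*3 = 45 chips; eligible A, B, C

Pot 1: 92 chips, eligible: A, B, C, D
Pot 2: 45 chips, eligible: A, B, C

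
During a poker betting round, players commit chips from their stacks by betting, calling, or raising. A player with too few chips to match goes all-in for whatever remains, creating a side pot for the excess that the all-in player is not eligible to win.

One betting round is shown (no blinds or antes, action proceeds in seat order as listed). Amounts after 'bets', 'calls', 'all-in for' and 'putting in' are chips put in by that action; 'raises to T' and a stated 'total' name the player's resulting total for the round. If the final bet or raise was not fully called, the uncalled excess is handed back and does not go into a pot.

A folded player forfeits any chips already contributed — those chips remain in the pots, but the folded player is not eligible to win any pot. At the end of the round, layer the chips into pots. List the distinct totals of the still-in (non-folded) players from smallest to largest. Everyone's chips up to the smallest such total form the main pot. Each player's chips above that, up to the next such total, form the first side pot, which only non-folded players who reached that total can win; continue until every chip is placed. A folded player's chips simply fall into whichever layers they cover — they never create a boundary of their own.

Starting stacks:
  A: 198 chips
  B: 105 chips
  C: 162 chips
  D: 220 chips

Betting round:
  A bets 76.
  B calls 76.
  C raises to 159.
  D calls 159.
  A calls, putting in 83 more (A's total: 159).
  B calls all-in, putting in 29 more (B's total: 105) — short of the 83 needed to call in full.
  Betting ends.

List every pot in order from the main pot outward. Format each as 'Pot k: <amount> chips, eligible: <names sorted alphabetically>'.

Contributions: A=159, B=105, C=159, D=159
Pot levels (distinct totals of non-folded players): 105, 159
Layer 1-105: 105 each from A, B, C, D = 105*4 = 420 chips; eligible A, B, C, D
Layer 106-159: 54 each from A, C, D = 54*3 = 162 chips; eligible A, C, D

Pot 1: 420 chips, eligible: A, B, C, D
Pot 2: 162 chips, eligible: A, C, D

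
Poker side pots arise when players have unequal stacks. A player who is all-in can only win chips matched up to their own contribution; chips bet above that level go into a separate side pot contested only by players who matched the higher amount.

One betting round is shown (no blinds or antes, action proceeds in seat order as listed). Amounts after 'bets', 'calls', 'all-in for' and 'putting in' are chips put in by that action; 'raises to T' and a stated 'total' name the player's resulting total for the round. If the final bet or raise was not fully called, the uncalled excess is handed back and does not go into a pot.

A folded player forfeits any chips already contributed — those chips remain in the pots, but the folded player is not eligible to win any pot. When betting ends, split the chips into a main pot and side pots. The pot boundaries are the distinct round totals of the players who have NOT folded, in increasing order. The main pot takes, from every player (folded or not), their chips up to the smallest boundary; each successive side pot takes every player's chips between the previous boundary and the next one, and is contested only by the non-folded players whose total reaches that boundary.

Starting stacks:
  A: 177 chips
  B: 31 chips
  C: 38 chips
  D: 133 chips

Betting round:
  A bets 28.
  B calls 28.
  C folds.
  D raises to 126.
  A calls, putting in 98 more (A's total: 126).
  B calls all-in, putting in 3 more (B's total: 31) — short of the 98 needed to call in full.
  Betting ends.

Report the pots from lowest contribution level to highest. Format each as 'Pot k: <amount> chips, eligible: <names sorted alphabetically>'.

Contributions: A=126, B=31, D=126
Folded: C
Pot levels (distinct totals of non-folded players): 31, 126
Layer 1-31: 31 each from A, B, D = 31*3 = 93 chips; eligible A, B, D
Layer 32-126: 95 each from A, D = 95*2 = 190 chips; eligible A, D

Pot 1: 93 chips, eligible: A, B, D
Pot 2: 190 chips, eligible: A, D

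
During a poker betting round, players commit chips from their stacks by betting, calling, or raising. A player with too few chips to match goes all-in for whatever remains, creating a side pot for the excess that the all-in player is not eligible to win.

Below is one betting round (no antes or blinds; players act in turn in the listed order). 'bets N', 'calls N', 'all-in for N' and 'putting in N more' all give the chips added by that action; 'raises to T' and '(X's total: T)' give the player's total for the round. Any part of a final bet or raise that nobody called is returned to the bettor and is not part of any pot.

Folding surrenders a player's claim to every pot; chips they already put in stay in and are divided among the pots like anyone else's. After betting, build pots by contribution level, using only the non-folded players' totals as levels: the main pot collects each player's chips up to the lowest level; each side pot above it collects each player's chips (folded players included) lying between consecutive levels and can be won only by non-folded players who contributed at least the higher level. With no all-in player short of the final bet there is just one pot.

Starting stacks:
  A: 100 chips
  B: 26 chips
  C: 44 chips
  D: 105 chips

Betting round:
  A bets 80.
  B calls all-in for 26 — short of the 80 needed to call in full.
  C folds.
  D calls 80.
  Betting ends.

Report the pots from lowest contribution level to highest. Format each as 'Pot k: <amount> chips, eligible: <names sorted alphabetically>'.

Contributions: A=80, B=26, D=80
Folded: C
Pot levels (distinct totals of non-folded players): 26, 80
Layer 1-26: 26 each from A, B, D = 26*3 = 78 chips; eligible A, B, D
Layer 27-80: 54 each from A, D = 54*2 = 108 chips; eligible A, D

Pot 1: 78 chips, eligible: A, B, D
Pot 2: 108 chips, eligible: A, D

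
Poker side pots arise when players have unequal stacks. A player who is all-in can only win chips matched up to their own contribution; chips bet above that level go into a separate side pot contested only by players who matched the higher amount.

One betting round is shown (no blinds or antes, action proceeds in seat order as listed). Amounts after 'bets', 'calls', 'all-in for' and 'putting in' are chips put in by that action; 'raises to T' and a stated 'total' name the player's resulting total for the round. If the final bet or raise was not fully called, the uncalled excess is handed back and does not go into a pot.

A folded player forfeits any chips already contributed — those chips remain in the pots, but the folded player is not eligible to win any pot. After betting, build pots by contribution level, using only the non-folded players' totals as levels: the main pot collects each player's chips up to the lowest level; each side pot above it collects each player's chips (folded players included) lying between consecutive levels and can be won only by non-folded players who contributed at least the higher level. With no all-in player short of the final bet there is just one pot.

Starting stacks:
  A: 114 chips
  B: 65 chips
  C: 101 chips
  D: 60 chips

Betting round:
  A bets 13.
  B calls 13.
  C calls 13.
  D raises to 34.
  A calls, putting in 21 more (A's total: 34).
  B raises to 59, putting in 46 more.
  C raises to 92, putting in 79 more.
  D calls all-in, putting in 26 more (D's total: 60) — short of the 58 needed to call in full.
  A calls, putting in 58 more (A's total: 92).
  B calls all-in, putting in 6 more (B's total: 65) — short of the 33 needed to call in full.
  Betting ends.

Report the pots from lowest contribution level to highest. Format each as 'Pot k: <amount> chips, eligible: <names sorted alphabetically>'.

Contributions: A=92, B=65, C=92, D=60
Pot levels (distinct totals of non-folded players): 60, 65, 92
Layer 1-60: 60 each from A, B, C, D = 60*4 = 240 chips; eligible A, B, C, D
Layer 61-65: 5 each from A, B, C = 5*3 = 15 chips; eligible A, B, C
Layer 66-92: 27 each from A, C = 27*2 = 54 chips; eligible A, C

Pot 1: 240 chips, eligible: A, B, C, D
Pot 2: 15 chips, eligible: A, B, C
Pot 3: 54 chips, eligible: A, C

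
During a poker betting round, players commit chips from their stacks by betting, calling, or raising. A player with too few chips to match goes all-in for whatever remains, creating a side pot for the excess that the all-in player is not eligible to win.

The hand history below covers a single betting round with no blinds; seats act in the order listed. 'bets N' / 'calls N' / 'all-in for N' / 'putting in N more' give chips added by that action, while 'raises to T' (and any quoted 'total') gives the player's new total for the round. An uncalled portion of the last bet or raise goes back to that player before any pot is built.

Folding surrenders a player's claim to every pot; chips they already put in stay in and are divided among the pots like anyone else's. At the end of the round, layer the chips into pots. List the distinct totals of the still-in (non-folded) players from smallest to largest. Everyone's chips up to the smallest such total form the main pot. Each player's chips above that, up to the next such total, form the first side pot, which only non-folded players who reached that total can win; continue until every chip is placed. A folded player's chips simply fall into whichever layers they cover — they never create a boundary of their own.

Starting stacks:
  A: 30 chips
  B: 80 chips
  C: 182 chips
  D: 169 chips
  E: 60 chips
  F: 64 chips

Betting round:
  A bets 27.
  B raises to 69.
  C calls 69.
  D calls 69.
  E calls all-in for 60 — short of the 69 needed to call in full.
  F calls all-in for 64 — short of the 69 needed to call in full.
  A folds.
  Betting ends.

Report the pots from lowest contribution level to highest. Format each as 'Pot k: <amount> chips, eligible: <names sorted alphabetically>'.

Contributions: A=27, B=69, C=69, D=69, E=60, F=64
Folded: A
Pot levels (distinct totals of non-folded players): 60, 64, 69
Layer 1-60: A 27 + B 60 + C 60 + D 60 + E 60 + F 60 = 327 chips; eligible B, C, D, E, F
Layer 61-64: 4 each from B, C, D, F = 4*4 = 16 chips; eligible B, C, D, F
Layer 65-69: 5 each from B, C, D = 5*3 = 15 chips; eligible B, C, D

Pot 1: 327 chips, eligible: B, C, D, E, F
Pot 2: 16 chips, eligible: B, C, D, F
Pot 3: 15 chips, eligible: B, C, D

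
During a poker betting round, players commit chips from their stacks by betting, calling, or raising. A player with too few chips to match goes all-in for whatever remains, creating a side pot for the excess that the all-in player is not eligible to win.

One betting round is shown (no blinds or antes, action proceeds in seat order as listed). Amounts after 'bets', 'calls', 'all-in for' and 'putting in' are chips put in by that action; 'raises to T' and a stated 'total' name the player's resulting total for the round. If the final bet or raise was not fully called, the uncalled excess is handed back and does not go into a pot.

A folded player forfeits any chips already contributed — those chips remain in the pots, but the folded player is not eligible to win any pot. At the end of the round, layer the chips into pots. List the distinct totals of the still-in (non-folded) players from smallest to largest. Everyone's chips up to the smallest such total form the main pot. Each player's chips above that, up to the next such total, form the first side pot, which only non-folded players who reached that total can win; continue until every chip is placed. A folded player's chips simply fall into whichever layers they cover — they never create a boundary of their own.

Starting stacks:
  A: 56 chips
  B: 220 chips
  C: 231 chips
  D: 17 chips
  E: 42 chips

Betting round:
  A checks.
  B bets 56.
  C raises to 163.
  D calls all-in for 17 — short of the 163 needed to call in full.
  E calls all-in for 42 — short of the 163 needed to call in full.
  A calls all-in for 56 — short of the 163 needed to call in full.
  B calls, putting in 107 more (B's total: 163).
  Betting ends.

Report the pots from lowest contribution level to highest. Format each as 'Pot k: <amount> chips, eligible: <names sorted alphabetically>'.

Pot 1: 85 chips, eligible: A, B, C, D, E
Pot 2: 100 chips, eligible: A, B, C, E
Pot 3: 42 chips, eligible: A, B, C
Pot 4: 214 chips, eligible: B, C

Derivation:
Contributions: A=56, B=163, C=163, D=17, E=42
Pot levels (distinct totals of non-folded players): 17, 42, 56, 163
Layer 1-17: 17 each from A, B, C, D, E = 17*5 = 85 chips; eligible A, B, C, D, E
Layer 18-42: 25 each from A, B, C, E = 25*4 = 100 chips; eligible A, B, C, E
Layer 43-56: 14 each from A, B, C = 14*3 = 42 chips; eligible A, B, C
Layer 57-163: 107 each from B, C = 107*2 = 214 chips; eligible B, C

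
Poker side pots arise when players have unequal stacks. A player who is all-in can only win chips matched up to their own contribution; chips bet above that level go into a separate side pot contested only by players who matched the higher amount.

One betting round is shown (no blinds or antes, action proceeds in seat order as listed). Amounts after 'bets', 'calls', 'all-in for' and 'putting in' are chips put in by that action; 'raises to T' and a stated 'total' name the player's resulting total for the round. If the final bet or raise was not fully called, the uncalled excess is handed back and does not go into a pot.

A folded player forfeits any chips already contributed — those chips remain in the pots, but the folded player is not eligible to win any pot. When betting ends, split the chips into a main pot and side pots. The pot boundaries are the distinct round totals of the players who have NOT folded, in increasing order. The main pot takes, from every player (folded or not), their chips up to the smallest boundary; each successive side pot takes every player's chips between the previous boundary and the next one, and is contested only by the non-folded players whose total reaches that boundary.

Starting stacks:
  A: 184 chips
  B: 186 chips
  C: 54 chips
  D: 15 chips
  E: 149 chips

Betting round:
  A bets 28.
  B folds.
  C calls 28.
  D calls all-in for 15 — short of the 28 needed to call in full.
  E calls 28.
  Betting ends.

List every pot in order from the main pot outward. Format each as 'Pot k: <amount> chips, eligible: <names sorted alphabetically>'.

Pot 1: 60 chips, eligible: A, C, D, E
Pot 2: 39 chips, eligible: A, C, E

Derivation:
Contributions: A=28, C=28, D=15, E=28
Folded: B
Pot levels (distinct totals of non-folded players): 15, 28
Layer 1-15: 15 each from A, C, D, E = 15*4 = 60 chips; eligible A, C, D, E
Layer 16-28: 13 each from A, C, E = 13*3 = 39 chips; eligible A, C, E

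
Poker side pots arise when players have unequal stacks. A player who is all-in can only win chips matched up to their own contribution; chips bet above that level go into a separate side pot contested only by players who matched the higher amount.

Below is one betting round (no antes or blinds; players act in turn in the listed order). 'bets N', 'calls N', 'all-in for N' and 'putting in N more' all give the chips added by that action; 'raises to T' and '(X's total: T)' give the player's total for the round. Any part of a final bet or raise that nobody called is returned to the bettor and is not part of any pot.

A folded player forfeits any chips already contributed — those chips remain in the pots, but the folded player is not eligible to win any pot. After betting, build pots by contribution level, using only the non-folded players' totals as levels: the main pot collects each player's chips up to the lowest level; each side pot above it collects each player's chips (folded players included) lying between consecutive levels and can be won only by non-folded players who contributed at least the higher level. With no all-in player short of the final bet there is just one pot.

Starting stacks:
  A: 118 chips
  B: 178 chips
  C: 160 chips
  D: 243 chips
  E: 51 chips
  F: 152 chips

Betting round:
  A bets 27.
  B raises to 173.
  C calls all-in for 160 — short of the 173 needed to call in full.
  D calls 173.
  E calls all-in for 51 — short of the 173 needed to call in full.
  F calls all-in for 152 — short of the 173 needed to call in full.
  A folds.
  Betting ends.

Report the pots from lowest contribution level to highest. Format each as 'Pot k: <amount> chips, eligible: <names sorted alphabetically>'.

Pot 1: 282 chips, eligible: B, C, D, E, F
Pot 2: 404 chips, eligible: B, C, D, F
Pot 3: 24 chips, eligible: B, C, D
Pot 4: 26 chips, eligible: B, D

Derivation:
Contributions: A=27, B=173, C=160, D=173, E=51, F=152
Folded: A
Pot levels (distinct totals of non-folded players): 51, 152, 160, 173
Layer 1-51: A 27 + B 51 + C 51 + D 51 + E 51 + F 51 = 282 chips; eligible B, C, D, E, F
Layer 52-152: 101 each from B, C, D, F = 101*4 = 404 chips; eligible B, C, D, F
Layer 153-160: 8 each from B, C, D = 8*3 = 24 chips; eligible B, C, D
Layer 161-173: 13 each from B, D = 13*2 = 26 chips; eligible B, D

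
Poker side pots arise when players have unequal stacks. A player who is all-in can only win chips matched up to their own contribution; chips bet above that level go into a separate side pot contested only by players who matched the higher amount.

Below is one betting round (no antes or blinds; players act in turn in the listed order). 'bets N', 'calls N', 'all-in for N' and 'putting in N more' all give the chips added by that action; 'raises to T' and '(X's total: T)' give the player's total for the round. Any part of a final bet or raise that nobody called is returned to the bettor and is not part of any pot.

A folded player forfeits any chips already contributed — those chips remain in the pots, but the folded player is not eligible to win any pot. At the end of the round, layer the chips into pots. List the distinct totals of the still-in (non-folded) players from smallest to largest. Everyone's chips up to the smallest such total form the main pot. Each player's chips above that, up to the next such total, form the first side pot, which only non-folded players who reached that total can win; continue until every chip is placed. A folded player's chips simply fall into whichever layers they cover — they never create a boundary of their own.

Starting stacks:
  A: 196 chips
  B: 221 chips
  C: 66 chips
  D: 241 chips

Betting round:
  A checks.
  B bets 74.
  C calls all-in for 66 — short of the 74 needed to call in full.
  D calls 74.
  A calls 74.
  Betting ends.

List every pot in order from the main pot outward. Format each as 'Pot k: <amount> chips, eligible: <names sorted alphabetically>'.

Pot 1: 264 chips, eligible: A, B, C, D
Pot 2: 24 chips, eligible: A, B, D

Derivation:
Contributions: A=74, B=74, C=66, D=74
Pot levels (distinct totals of non-folded players): 66, 74
Layer 1-66: 66 each from A, B, C, D = 66*4 = 264 chips; eligible A, B, C, D
Layer 67-74: 8 each from A, B, D = 8*3 = 24 chips; eligible A, B, D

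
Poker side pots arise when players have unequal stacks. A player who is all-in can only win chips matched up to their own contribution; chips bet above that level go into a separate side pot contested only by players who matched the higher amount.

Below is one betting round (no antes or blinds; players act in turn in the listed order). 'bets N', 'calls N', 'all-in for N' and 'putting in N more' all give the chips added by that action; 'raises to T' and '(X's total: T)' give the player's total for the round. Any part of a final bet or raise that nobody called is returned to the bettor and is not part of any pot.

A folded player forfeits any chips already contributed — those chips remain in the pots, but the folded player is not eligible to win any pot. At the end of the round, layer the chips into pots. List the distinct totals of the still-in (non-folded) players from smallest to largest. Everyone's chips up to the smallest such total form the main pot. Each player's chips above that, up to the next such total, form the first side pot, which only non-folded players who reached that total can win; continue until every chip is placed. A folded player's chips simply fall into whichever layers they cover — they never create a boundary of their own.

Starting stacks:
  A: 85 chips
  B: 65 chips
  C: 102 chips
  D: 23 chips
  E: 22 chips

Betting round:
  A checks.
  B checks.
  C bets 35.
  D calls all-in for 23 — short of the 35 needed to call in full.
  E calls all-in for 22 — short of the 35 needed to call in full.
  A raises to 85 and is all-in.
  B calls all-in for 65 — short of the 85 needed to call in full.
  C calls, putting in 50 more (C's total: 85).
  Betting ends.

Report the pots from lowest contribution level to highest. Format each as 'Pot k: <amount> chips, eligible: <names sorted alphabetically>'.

Contributions: A=85, B=65, C=85, D=23, E=22
Pot levels (distinct totals of non-folded players): 22, 23, 65, 85
Layer 1-22: 22 each from A, B, C, D, E = 22*5 = 110 chips; eligible A, B, C, D, E
Layer 23-23: 1 each from A, B, C, D = 1*4 = 4 chips; eligible A, B, C, D
Layer 24-65: 42 each from A, B, C = 42*3 = 126 chips; eligible A, B, C
Layer 66-85: 20 each from A, C = 20*2 = 40 chips; eligible A, C

Pot 1: 110 chips, eligible: A, B, C, D, E
Pot 2: 4 chips, eligible: A, B, C, D
Pot 3: 126 chips, eligible: A, B, C
Pot 4: 40 chips, eligible: A, C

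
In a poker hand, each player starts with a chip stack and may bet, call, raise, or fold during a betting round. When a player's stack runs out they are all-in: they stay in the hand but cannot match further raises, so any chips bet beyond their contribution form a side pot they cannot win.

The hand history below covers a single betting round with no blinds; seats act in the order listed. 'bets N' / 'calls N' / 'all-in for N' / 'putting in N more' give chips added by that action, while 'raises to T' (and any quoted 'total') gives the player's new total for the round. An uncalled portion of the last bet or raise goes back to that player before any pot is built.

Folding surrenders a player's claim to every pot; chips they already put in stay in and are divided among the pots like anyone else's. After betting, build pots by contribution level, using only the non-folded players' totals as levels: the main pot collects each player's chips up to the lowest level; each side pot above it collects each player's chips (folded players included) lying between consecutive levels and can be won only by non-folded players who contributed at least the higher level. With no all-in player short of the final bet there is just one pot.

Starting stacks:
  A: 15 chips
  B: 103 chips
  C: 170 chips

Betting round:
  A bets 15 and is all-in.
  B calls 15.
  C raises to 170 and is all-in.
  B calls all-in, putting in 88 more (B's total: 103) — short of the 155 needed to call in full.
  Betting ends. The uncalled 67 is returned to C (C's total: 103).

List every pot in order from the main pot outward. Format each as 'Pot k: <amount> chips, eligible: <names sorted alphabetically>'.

Pot 1: 45 chips, eligible: A, B, C
Pot 2: 176 chips, eligible: B, C

Derivation:
Contributions (after 67 returned to C): A=15, B=103, C=103
Pot levels (distinct totals of non-folded players): 15, 103
Layer 1-15: 15 each from A, B, C = 15*3 = 45 chips; eligible A, B, C
Layer 16-103: 88 each from B, C = 88*2 = 176 chips; eligible B, C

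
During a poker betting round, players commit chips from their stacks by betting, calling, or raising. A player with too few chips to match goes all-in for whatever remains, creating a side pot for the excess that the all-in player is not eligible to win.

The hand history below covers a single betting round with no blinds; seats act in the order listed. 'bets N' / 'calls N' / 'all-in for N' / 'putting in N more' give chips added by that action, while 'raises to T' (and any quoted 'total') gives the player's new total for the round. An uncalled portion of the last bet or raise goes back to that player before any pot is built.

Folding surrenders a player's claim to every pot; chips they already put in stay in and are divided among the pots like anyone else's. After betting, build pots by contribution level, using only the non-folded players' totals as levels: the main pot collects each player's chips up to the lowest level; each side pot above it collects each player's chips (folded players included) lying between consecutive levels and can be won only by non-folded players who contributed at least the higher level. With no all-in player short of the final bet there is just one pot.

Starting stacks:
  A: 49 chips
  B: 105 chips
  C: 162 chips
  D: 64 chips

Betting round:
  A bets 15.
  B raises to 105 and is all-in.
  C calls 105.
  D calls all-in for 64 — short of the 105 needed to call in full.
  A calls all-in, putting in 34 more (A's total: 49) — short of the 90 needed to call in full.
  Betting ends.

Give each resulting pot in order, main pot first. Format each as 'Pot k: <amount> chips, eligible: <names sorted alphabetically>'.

Pot 1: 196 chips, eligible: A, B, C, D
Pot 2: 45 chips, eligible: B, C, D
Pot 3: 82 chips, eligible: B, C

Derivation:
Contributions: A=49, B=105, C=105, D=64
Pot levels (distinct totals of non-folded players): 49, 64, 105
Layer 1-49: 49 each from A, B, C, D = 49*4 = 196 chips; eligible A, B, C, D
Layer 50-64: 15 each from B, C, D = 15*3 = 45 chips; eligible B, C, D
Layer 65-105: 41 each from B, C = 41*2 = 82 chips; eligible B, C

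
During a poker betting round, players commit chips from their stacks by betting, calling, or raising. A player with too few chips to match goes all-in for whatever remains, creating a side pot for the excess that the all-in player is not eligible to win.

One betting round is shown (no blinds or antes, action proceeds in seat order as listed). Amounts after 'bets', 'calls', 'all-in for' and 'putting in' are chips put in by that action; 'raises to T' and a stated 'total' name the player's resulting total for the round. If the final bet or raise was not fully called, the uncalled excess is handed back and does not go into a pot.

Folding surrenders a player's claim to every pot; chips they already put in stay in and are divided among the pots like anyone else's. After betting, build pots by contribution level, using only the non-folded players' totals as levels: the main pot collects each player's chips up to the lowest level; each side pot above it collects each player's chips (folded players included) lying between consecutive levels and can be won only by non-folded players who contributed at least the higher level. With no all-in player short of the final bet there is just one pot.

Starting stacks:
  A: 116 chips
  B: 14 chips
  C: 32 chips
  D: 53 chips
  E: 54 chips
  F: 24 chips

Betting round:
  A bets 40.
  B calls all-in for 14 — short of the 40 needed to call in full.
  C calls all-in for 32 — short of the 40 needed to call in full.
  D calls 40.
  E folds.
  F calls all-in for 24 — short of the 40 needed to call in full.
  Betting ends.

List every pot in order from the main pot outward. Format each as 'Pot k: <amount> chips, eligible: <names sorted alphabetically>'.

Contributions: A=40, B=14, C=32, D=40, F=24
Folded: E
Pot levels (distinct totals of non-folded players): 14, 24, 32, 40
Layer 1-14: 14 each from A, B, C, D, F = 14*5 = 70 chips; eligible A, B, C, D, F
Layer 15-24: 10 each from A, C, D, F = 10*4 = 40 chips; eligible A, C, D, F
Layer 25-32: 8 each from A, C, D = 8*3 = 24 chips; eligible A, C, D
Layer 33-40: 8 each from A, D = 8*2 = 16 chips; eligible A, D

Pot 1: 70 chips, eligible: A, B, C, D, F
Pot 2: 40 chips, eligible: A, C, D, F
Pot 3: 24 chips, eligible: A, C, D
Pot 4: 16 chips, eligible: A, D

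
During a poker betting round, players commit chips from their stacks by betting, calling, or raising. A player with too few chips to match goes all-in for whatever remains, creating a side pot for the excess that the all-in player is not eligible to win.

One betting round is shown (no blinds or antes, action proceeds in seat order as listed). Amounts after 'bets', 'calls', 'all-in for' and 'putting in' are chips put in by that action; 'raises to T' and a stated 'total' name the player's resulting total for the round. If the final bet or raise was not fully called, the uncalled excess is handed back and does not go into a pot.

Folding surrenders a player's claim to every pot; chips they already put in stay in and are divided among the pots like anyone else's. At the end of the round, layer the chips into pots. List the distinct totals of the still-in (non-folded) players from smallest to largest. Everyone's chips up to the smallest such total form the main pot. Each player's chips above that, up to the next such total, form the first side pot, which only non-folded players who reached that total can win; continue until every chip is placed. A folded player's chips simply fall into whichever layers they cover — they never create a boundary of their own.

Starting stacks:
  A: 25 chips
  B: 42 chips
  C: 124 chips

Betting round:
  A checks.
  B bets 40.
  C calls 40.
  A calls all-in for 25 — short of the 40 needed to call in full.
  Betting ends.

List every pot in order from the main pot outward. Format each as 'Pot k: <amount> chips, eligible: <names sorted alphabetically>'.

Pot 1: 75 chips, eligible: A, B, C
Pot 2: 30 chips, eligible: B, C

Derivation:
Contributions: A=25, B=40, C=40
Pot levels (distinct totals of non-folded players): 25, 40
Layer 1-25: 25 each from A, B, C = 25*3 = 75 chips; eligible A, B, C
Layer 26-40: 15 each from B, C = 15*2 = 30 chips; eligible B, C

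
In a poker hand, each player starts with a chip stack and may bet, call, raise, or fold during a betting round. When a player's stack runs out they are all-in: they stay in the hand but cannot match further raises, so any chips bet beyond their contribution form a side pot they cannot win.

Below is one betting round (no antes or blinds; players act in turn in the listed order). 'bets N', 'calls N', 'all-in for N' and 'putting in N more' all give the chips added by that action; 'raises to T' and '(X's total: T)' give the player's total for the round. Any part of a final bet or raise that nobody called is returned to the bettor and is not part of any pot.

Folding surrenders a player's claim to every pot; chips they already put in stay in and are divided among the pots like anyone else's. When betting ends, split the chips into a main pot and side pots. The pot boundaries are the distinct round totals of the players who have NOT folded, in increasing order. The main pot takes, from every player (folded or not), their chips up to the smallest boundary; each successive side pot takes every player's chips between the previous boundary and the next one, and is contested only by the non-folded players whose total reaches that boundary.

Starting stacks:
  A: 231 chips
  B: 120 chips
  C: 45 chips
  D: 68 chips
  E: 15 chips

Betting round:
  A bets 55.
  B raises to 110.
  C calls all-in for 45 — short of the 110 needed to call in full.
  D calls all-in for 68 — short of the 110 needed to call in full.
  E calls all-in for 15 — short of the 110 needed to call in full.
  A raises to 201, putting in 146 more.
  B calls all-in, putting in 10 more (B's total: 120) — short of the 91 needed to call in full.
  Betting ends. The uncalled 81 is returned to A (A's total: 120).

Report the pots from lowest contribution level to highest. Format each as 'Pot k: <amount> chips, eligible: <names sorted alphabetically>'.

Pot 1: 75 chips, eligible: A, B, C, D, E
Pot 2: 120 chips, eligible: A, B, C, D
Pot 3: 69 chips, eligible: A, B, D
Pot 4: 104 chips, eligible: A, B

Derivation:
Contributions (after 81 returned to A): A=120, B=120, C=45, D=68, E=15
Pot levels (distinct totals of non-folded players): 15, 45, 68, 120
Layer 1-15: 15 each from A, B, C, D, E = 15*5 = 75 chips; eligible A, B, C, D, E
Layer 16-45: 30 each from A, B, C, D = 30*4 = 120 chips; eligible A, B, C, D
Layer 46-68: 23 each from A, B, D = 23*3 = 69 chips; eligible A, B, D
Layer 69-120: 52 each from A, B = 52*2 = 104 chips; eligible A, B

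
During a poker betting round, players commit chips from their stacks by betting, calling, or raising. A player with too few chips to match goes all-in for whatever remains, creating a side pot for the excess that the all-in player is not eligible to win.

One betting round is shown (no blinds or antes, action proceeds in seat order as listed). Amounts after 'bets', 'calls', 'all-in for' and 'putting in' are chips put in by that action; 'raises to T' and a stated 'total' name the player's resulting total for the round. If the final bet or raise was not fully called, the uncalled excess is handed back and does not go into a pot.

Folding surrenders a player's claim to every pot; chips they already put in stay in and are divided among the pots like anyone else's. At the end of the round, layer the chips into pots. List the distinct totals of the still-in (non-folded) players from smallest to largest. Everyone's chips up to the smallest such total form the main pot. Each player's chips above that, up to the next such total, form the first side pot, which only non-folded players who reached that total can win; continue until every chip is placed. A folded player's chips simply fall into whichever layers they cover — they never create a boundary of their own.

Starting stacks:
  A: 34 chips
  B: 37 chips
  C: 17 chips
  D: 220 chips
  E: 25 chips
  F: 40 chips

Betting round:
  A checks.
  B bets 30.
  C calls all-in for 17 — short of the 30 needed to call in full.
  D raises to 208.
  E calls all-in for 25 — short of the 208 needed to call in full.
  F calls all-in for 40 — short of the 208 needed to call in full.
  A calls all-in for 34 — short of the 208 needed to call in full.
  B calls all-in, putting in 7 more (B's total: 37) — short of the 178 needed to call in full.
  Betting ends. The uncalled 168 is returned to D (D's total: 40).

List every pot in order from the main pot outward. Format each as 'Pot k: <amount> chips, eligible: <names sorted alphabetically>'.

Contributions (after 168 returned to D): A=34, B=37, C=17, D=40, E=25, F=40
Pot levels (distinct totals of non-folded players): 17, 25, 34, 37, 40
Layer 1-17: 17 each from A, B, C, D, E, F = 17*6 = 102 chips; eligible A, B, C, D, E, F
Layer 18-25: 8 each from A, B, D, E, F = 8*5 = 40 chips; eligible A, B, D, E, F
Layer 26-34: 9 each from A, B, D, F = 9*4 = 36 chips; eligible A, B, D, F
Layer 35-37: 3 each from B, D, F = 3*3 = 9 chips; eligible B, D, F
Layer 38-40: 3 each from D, F = 3*2 = 6 chips; eligible D, F

Pot 1: 102 chips, eligible: A, B, C, D, E, F
Pot 2: 40 chips, eligible: A, B, D, E, F
Pot 3: 36 chips, eligible: A, B, D, F
Pot 4: 9 chips, eligible: B, D, F
Pot 5: 6 chips, eligible: D, F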